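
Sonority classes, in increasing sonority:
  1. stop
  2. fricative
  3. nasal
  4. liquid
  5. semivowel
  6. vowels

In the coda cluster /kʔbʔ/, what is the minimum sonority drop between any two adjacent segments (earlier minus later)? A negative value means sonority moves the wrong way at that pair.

/k/: stop = 1.
/ʔ/: stop = 1.
/b/: stop = 1.
/ʔ/: stop = 1.
/k/→/ʔ/: change +0.
/ʔ/→/b/: change +0.
/b/→/ʔ/: change +0.
Minimum = 0.

0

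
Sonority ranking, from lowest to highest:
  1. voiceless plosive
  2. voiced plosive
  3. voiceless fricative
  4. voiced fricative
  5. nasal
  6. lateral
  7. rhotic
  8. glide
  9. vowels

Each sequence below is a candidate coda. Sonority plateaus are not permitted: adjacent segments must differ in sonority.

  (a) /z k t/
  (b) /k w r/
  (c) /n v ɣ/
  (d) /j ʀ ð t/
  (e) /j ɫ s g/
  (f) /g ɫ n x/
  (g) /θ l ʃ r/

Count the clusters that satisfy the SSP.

(a) sonority 4-1-1: ill-formed.
(b) sonority 1-8-7: ill-formed.
(c) sonority 5-4-4: ill-formed.
(d) sonority 8-7-4-1: well-formed.
(e) sonority 8-6-3-2: well-formed.
(f) sonority 2-6-5-3: ill-formed.
(g) sonority 3-6-3-7: ill-formed.

2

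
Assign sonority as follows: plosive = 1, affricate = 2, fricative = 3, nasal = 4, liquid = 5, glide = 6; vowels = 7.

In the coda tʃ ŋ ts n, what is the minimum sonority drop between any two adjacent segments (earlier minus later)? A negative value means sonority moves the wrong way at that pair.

/tʃ/ is an affricate (sonority 2).
/ŋ/ is a nasal (sonority 4).
/ts/ is an affricate (sonority 2).
/n/ is a nasal (sonority 4).
/tʃ/→/ŋ/: change -2.
/ŋ/→/ts/: change +2.
/ts/→/n/: change -2.
Minimum = -2.

-2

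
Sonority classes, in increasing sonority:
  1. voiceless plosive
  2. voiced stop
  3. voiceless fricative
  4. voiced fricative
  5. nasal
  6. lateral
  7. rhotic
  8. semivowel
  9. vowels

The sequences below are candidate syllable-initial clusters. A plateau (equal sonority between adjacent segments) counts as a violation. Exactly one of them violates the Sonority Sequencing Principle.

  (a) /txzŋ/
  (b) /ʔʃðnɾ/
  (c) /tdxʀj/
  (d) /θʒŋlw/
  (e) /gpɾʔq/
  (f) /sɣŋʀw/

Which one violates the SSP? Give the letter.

e

(a) 1-3-4-5 → obeys
(b) 1-3-4-5-7 → obeys
(c) 1-2-3-7-8 → obeys
(d) 3-4-5-6-8 → obeys
(e) 2-1-7-1-1 → violates
(f) 3-4-5-7-8 → obeys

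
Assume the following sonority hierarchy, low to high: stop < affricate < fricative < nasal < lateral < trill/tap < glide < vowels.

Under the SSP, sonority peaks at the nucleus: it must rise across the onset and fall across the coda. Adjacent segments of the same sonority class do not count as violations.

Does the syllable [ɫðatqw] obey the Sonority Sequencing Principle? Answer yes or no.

Onset: /ɫ/ is a lateral (sonority 5), /ð/ is a fricative (sonority 3); then the nucleus /a/ (sonority 8).
Onset profile 5-3-8 — does not rise throughout.
Coda: /t/ is a stop (sonority 1), /q/ is a stop (sonority 1), /w/ is a glide (sonority 7).
Coda profile 8-1-1-7 — does not fall throughout.

no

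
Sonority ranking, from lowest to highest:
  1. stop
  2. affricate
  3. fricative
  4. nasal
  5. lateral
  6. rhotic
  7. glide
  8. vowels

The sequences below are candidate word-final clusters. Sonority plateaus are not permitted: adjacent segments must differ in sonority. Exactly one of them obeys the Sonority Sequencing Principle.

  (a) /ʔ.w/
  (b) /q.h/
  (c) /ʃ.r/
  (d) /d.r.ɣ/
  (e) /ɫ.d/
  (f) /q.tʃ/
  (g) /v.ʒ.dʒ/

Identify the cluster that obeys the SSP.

e

(a) sonority 1-7: ill-formed.
(b) sonority 1-3: ill-formed.
(c) sonority 3-6: ill-formed.
(d) sonority 1-6-3: ill-formed.
(e) sonority 5-1: well-formed.
(f) sonority 1-2: ill-formed.
(g) sonority 3-3-2: ill-formed.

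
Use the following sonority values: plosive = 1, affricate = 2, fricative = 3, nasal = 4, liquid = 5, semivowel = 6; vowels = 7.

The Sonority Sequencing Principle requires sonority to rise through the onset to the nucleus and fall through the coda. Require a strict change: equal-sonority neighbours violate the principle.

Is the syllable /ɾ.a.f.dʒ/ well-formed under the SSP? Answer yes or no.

yes

Onset: /ɾ/ is a liquid (sonority 5); then the nucleus /a/ (sonority 7).
Onset profile 5-7 — rises to the nucleus.
Coda: /f/ is a fricative (sonority 3), /dʒ/ is an affricate (sonority 2).
Coda profile 7-3-2 — falls from the nucleus.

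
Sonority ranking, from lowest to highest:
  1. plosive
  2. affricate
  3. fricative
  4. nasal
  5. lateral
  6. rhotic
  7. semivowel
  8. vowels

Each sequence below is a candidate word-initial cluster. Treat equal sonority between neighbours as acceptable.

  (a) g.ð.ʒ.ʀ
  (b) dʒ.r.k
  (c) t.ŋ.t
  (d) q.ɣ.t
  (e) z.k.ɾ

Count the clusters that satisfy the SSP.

(a) sonority 1-3-3-6: well-formed.
(b) sonority 2-6-1: ill-formed.
(c) sonority 1-4-1: ill-formed.
(d) sonority 1-3-1: ill-formed.
(e) sonority 3-1-6: ill-formed.

1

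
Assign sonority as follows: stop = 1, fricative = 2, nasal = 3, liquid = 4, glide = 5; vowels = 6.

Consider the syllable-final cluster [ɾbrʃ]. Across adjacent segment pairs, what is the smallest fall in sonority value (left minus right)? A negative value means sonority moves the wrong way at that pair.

/ɾ/: liquid = 4.
/b/: stop = 1.
/r/: liquid = 4.
/ʃ/: fricative = 2.
/ɾ/→/b/: change +3.
/b/→/r/: change -3.
/r/→/ʃ/: change +2.
Minimum = -3.

-3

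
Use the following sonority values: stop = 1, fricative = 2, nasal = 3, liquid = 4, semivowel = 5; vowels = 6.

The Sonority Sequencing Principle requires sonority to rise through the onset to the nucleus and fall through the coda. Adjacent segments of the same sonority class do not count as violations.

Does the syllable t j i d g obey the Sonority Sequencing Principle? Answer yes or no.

Onset: /t/ is a stop (sonority 1), /j/ is a semivowel (sonority 5); then the nucleus /i/ (sonority 6).
Onset profile 1-5-6 — rises to the nucleus.
Coda: /d/ is a stop (sonority 1), /g/ is a stop (sonority 1).
Coda profile 6-1-1 — falls from the nucleus.

yes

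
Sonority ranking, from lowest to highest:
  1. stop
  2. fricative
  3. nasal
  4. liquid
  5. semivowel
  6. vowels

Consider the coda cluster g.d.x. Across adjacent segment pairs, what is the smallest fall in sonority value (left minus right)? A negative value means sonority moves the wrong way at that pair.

/g/ is a stop (sonority 1).
/d/ is a stop (sonority 1).
/x/ is a fricative (sonority 2).
/g/→/d/: change +0.
/d/→/x/: change -1.
Minimum = -1.

-1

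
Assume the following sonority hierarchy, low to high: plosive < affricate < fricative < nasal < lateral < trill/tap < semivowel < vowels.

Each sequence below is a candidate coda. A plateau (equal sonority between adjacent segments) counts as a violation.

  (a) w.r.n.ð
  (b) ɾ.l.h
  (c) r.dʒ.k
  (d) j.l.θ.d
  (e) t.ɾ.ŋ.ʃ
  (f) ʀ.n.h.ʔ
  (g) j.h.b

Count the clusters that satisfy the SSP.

(a) sonority 7-6-4-3: well-formed.
(b) sonority 6-5-3: well-formed.
(c) sonority 6-2-1: well-formed.
(d) sonority 7-5-3-1: well-formed.
(e) sonority 1-6-4-3: ill-formed.
(f) sonority 6-4-3-1: well-formed.
(g) sonority 7-3-1: well-formed.

6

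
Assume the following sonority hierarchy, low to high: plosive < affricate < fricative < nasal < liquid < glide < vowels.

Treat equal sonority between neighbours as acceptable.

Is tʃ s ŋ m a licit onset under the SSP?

yes

/tʃ/: affricate = 2.
/s/: fricative = 3.
/ŋ/: nasal = 4.
/m/: nasal = 4.
The profile 2-3-4-4 is non-decreasing (plateaus allowed), so the onset satisfies the SSP.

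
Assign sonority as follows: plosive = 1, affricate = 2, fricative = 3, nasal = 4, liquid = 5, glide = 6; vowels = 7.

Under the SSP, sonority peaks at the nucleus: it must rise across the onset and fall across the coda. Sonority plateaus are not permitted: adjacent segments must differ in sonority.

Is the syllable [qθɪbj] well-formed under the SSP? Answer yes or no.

no

Onset: /q/ is a plosive (sonority 1), /θ/ is a fricative (sonority 3); then the nucleus /ɪ/ (sonority 7).
Onset profile 1-3-7 — rises to the nucleus.
Coda: /b/ is a plosive (sonority 1), /j/ is a glide (sonority 6).
Coda profile 7-1-6 — does not strictly fall throughout.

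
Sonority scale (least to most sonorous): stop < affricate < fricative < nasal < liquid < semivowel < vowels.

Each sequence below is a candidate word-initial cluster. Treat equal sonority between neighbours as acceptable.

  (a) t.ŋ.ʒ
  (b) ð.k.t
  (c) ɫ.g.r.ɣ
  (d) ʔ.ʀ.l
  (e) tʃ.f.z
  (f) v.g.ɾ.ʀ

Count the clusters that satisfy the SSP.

(a) 1-4-3 → violates
(b) 3-1-1 → violates
(c) 5-1-5-3 → violates
(d) 1-5-5 → obeys
(e) 2-3-3 → obeys
(f) 3-1-5-5 → violates

2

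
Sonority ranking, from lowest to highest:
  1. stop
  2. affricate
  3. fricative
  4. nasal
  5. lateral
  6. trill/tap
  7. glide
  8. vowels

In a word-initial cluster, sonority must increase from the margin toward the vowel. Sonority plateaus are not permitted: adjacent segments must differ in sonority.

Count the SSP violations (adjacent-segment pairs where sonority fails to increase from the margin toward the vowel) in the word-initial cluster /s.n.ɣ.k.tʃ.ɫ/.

/s/ is a fricative (sonority 3).
/n/ is a nasal (sonority 4).
/ɣ/ is a fricative (sonority 3).
/k/ is a stop (sonority 1).
/tʃ/ is an affricate (sonority 2).
/ɫ/ is a lateral (sonority 5).
/s/→/n/: 3→4 (rises) — ok.
/n/→/ɣ/: 4→3 (does not rise) — violation.
/ɣ/→/k/: 3→1 (does not rise) — violation.
/k/→/tʃ/: 1→2 (rises) — ok.
/tʃ/→/ɫ/: 2→5 (rises) — ok.

2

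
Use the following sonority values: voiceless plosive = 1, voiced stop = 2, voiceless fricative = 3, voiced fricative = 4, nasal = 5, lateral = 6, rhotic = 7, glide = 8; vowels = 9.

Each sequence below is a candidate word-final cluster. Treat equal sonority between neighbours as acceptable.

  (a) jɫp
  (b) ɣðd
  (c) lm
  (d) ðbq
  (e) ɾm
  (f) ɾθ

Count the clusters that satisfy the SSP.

6

(a) 8-6-1 → obeys
(b) 4-4-2 → obeys
(c) 6-5 → obeys
(d) 4-2-1 → obeys
(e) 7-5 → obeys
(f) 7-3 → obeys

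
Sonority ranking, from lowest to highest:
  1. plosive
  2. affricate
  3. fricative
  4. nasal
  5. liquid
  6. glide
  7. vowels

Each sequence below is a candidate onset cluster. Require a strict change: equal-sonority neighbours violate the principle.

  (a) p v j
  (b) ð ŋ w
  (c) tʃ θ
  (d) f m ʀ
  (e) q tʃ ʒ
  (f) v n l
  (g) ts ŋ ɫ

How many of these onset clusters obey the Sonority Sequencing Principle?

7

(a) sonority 1-3-6: well-formed.
(b) sonority 3-4-6: well-formed.
(c) sonority 2-3: well-formed.
(d) sonority 3-4-5: well-formed.
(e) sonority 1-2-3: well-formed.
(f) sonority 3-4-5: well-formed.
(g) sonority 2-4-5: well-formed.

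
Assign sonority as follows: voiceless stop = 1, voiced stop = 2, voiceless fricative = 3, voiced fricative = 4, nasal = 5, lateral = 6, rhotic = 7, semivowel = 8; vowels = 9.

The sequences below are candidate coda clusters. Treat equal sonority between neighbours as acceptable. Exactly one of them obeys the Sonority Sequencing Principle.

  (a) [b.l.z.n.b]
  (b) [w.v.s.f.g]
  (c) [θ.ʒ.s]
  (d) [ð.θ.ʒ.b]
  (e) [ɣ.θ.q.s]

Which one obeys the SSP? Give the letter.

(a) 2-6-4-5-2 → violates
(b) 8-4-3-3-2 → obeys
(c) 3-4-3 → violates
(d) 4-3-4-2 → violates
(e) 4-3-1-3 → violates

b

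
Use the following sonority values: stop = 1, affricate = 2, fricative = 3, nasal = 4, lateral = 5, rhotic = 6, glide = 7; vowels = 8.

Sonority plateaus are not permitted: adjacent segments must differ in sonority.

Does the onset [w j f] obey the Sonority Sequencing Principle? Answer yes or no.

no

/w/ is a glide (sonority 7).
/j/ is a glide (sonority 7).
/f/ is a fricative (sonority 3).
The profile is 7-7-3. Between /w/ (7) and /j/ (7) sonority does not rise, so the cluster violates the SSP.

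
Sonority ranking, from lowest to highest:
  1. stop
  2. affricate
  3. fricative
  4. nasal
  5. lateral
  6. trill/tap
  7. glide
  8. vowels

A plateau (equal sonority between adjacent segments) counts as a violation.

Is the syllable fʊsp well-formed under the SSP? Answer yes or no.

yes

Onset: /f/ is a fricative (sonority 3); then the nucleus /ʊ/ (sonority 8).
Onset profile 3-8 — rises to the nucleus.
Coda: /s/ is a fricative (sonority 3), /p/ is a stop (sonority 1).
Coda profile 8-3-1 — falls from the nucleus.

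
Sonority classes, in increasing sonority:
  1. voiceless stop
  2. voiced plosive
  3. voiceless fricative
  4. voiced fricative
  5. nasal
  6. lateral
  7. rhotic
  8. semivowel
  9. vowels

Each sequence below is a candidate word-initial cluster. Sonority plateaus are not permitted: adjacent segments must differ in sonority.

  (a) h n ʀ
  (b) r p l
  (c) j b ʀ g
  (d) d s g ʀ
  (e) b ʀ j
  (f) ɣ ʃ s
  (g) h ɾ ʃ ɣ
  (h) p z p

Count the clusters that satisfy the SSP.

(a) h n ʀ: profile 3-5-7 — obeys.
(b) r p l: profile 7-1-6 — violates.
(c) j b ʀ g: profile 8-2-7-2 — violates.
(d) d s g ʀ: profile 2-3-2-7 — violates.
(e) b ʀ j: profile 2-7-8 — obeys.
(f) ɣ ʃ s: profile 4-3-3 — violates.
(g) h ɾ ʃ ɣ: profile 3-7-3-4 — violates.
(h) p z p: profile 1-4-1 — violates.

2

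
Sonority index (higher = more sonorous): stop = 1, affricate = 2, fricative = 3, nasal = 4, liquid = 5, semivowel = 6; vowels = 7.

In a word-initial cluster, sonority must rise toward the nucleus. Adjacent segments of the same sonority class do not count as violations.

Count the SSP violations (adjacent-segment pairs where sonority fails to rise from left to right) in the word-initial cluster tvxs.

0

/t/ — stop, sonority 1.
/v/ — fricative, sonority 3.
/x/ — fricative, sonority 3.
/s/ — fricative, sonority 3.
/t/→/v/: 1→3 (rises) — ok.
/v/→/x/: 3→3 (plateau, allowed) — ok.
/x/→/s/: 3→3 (plateau, allowed) — ok.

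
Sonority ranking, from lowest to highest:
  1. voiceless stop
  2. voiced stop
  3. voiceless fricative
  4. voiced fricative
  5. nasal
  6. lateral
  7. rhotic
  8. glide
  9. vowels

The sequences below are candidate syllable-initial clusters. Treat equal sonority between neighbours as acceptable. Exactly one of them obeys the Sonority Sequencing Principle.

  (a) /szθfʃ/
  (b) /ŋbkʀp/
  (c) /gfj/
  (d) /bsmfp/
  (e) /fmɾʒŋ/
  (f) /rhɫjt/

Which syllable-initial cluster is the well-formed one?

c

(a) 3-4-3-3-3 → violates
(b) 5-2-1-7-1 → violates
(c) 2-3-8 → obeys
(d) 2-3-5-3-1 → violates
(e) 3-5-7-4-5 → violates
(f) 7-3-6-8-1 → violates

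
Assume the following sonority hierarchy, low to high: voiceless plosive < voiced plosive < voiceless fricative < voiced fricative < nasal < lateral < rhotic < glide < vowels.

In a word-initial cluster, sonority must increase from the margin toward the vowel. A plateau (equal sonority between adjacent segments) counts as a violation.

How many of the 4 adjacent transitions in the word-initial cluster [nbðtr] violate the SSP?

/n/ — nasal, sonority 5.
/b/ — voiced plosive, sonority 2.
/ð/ — voiced fricative, sonority 4.
/t/ — voiceless plosive, sonority 1.
/r/ — rhotic, sonority 7.
/n/→/b/: 5→2 (does not rise) — violation.
/b/→/ð/: 2→4 (rises) — ok.
/ð/→/t/: 4→1 (does not rise) — violation.
/t/→/r/: 1→7 (rises) — ok.

2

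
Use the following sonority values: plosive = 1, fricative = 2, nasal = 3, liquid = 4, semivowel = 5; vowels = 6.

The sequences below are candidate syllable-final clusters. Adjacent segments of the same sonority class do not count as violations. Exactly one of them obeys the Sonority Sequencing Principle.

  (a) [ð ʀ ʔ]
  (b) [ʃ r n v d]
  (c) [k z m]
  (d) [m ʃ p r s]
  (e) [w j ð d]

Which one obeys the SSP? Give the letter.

(a) sonority 2-4-1: ill-formed.
(b) sonority 2-4-3-2-1: ill-formed.
(c) sonority 1-2-3: ill-formed.
(d) sonority 3-2-1-4-2: ill-formed.
(e) sonority 5-5-2-1: well-formed.

e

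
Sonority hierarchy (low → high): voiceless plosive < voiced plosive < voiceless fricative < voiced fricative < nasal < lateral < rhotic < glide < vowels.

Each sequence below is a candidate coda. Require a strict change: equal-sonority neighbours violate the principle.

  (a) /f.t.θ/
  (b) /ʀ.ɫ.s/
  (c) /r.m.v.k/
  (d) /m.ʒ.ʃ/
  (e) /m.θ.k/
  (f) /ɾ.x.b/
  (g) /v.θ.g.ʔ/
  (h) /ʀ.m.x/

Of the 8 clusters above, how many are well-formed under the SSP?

(a) 3-1-3 → violates
(b) 7-6-3 → obeys
(c) 7-5-4-1 → obeys
(d) 5-4-3 → obeys
(e) 5-3-1 → obeys
(f) 7-3-2 → obeys
(g) 4-3-2-1 → obeys
(h) 7-5-3 → obeys

7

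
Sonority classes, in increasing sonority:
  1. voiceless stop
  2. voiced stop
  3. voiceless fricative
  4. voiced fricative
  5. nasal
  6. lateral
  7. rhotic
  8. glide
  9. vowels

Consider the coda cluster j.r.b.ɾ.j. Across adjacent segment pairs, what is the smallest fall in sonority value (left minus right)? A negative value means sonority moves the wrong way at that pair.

-5

/j/ is a glide (sonority 8).
/r/ is a rhotic (sonority 7).
/b/ is a voiced stop (sonority 2).
/ɾ/ is a rhotic (sonority 7).
/j/ is a glide (sonority 8).
/j/→/r/: change +1.
/r/→/b/: change +5.
/b/→/ɾ/: change -5.
/ɾ/→/j/: change -1.
Minimum = -5.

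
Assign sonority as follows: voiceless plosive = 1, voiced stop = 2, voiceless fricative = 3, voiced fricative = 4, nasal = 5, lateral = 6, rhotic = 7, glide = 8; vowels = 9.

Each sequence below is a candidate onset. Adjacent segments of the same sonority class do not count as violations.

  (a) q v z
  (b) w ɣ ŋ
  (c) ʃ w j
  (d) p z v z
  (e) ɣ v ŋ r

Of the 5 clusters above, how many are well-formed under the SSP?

4

(a) q v z: profile 1-4-4 — obeys.
(b) w ɣ ŋ: profile 8-4-5 — violates.
(c) ʃ w j: profile 3-8-8 — obeys.
(d) p z v z: profile 1-4-4-4 — obeys.
(e) ɣ v ŋ r: profile 4-4-5-7 — obeys.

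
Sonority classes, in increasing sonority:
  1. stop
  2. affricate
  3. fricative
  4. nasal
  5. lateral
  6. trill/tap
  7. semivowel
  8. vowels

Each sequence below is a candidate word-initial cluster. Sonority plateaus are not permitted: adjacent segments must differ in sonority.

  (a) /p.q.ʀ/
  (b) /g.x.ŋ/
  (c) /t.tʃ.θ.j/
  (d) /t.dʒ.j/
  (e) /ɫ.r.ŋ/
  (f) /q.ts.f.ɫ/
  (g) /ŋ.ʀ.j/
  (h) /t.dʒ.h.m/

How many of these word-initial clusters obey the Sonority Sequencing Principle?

6

(a) /p.q.ʀ/: profile 1-1-6 — violates.
(b) /g.x.ŋ/: profile 1-3-4 — obeys.
(c) /t.tʃ.θ.j/: profile 1-2-3-7 — obeys.
(d) /t.dʒ.j/: profile 1-2-7 — obeys.
(e) /ɫ.r.ŋ/: profile 5-6-4 — violates.
(f) /q.ts.f.ɫ/: profile 1-2-3-5 — obeys.
(g) /ŋ.ʀ.j/: profile 4-6-7 — obeys.
(h) /t.dʒ.h.m/: profile 1-2-3-4 — obeys.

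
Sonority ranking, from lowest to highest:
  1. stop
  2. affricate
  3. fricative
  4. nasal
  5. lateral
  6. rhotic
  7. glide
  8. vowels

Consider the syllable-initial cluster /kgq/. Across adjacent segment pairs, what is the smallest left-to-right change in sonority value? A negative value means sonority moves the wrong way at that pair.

0

/k/: stop = 1.
/g/: stop = 1.
/q/: stop = 1.
/k/→/g/: change +0.
/g/→/q/: change +0.
Minimum = 0.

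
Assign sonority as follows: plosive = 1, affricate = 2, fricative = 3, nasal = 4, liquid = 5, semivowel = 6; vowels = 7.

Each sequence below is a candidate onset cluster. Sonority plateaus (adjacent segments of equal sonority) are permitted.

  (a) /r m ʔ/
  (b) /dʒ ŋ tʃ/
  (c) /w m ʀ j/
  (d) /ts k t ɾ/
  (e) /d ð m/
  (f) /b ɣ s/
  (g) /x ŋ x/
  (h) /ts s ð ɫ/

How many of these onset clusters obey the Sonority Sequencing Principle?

(a) 5-4-1 → violates
(b) 2-4-2 → violates
(c) 6-4-5-6 → violates
(d) 2-1-1-5 → violates
(e) 1-3-4 → obeys
(f) 1-3-3 → obeys
(g) 3-4-3 → violates
(h) 2-3-3-5 → obeys

3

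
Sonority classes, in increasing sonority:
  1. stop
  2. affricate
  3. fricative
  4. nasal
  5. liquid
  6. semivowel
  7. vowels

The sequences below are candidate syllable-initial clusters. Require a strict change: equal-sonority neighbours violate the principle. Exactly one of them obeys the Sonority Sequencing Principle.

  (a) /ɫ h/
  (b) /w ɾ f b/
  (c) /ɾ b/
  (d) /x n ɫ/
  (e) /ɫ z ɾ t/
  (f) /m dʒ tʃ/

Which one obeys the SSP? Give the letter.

d

(a) 5-3 → violates
(b) 6-5-3-1 → violates
(c) 5-1 → violates
(d) 3-4-5 → obeys
(e) 5-3-5-1 → violates
(f) 4-2-2 → violates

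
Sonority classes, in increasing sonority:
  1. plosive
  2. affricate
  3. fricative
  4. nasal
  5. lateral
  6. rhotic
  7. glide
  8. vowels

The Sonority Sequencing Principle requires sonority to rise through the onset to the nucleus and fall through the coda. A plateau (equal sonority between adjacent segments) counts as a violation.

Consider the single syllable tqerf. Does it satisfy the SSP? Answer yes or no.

Onset: /t/ is a plosive (sonority 1), /q/ is a plosive (sonority 1); then the nucleus /e/ (sonority 8).
Onset profile 1-1-8 — does not strictly rise throughout.
Coda: /r/ is a rhotic (sonority 6), /f/ is a fricative (sonority 3).
Coda profile 8-6-3 — falls from the nucleus.

no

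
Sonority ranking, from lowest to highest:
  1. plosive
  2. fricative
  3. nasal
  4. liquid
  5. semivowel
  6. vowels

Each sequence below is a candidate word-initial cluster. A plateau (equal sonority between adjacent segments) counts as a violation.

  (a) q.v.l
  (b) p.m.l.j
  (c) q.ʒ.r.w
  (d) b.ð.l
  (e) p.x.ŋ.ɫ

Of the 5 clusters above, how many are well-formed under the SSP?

5

(a) sonority 1-2-4: well-formed.
(b) sonority 1-3-4-5: well-formed.
(c) sonority 1-2-4-5: well-formed.
(d) sonority 1-2-4: well-formed.
(e) sonority 1-2-3-4: well-formed.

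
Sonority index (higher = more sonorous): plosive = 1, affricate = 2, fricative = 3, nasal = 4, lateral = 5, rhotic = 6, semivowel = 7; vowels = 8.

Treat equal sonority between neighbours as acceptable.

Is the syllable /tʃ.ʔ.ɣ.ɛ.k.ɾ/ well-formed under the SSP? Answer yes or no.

Onset: /tʃ/ is an affricate (sonority 2), /ʔ/ is a plosive (sonority 1), /ɣ/ is a fricative (sonority 3); then the nucleus /ɛ/ (sonority 8).
Onset profile 2-1-3-8 — does not rise throughout.
Coda: /k/ is a plosive (sonority 1), /ɾ/ is a rhotic (sonority 6).
Coda profile 8-1-6 — does not fall throughout.

no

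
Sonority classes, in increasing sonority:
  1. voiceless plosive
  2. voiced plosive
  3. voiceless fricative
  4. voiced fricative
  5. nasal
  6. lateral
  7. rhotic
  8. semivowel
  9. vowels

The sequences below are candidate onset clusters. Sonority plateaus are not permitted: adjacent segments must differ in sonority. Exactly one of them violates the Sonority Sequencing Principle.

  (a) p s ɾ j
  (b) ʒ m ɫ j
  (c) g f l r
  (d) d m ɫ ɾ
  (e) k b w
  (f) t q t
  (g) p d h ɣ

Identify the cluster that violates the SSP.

(a) sonority 1-3-7-8: well-formed.
(b) sonority 4-5-6-8: well-formed.
(c) sonority 2-3-6-7: well-formed.
(d) sonority 2-5-6-7: well-formed.
(e) sonority 1-2-8: well-formed.
(f) sonority 1-1-1: ill-formed.
(g) sonority 1-2-3-4: well-formed.

f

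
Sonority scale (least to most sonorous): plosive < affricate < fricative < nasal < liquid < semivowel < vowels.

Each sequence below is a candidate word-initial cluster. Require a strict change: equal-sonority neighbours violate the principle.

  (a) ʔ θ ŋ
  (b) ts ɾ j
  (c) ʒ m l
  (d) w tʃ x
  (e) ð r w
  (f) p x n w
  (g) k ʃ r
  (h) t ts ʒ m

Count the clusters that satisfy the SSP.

(a) 1-3-4 → obeys
(b) 2-5-6 → obeys
(c) 3-4-5 → obeys
(d) 6-2-3 → violates
(e) 3-5-6 → obeys
(f) 1-3-4-6 → obeys
(g) 1-3-5 → obeys
(h) 1-2-3-4 → obeys

7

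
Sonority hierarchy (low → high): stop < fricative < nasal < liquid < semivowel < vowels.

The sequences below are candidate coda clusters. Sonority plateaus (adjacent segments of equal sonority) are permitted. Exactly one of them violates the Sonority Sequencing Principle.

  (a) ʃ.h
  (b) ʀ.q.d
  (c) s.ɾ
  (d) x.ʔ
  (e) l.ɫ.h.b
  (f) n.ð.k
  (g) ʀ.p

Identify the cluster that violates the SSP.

c

(a) sonority 2-2: well-formed.
(b) sonority 4-1-1: well-formed.
(c) sonority 2-4: ill-formed.
(d) sonority 2-1: well-formed.
(e) sonority 4-4-2-1: well-formed.
(f) sonority 3-2-1: well-formed.
(g) sonority 4-1: well-formed.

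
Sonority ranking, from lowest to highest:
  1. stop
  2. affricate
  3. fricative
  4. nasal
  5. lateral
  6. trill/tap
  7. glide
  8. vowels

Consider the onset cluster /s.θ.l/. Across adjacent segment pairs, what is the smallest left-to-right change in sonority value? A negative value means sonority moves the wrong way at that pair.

/s/: fricative = 3.
/θ/: fricative = 3.
/l/: lateral = 5.
/s/→/θ/: change +0.
/θ/→/l/: change +2.
Minimum = 0.

0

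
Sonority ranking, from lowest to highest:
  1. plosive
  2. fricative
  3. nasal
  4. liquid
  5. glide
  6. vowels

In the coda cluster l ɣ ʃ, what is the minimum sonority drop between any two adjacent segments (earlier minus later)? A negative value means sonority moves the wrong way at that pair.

0

/l/ — liquid, sonority 4.
/ɣ/ — fricative, sonority 2.
/ʃ/ — fricative, sonority 2.
/l/→/ɣ/: change +2.
/ɣ/→/ʃ/: change +0.
Minimum = 0.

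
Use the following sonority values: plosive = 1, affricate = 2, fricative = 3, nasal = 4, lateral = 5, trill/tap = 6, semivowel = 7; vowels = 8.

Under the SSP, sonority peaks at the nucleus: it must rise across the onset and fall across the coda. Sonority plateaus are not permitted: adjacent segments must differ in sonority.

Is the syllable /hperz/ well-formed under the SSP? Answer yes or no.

Onset: /h/ is a fricative (sonority 3), /p/ is a plosive (sonority 1); then the nucleus /e/ (sonority 8).
Onset profile 3-1-8 — does not strictly rise throughout.
Coda: /r/ is a trill/tap (sonority 6), /z/ is a fricative (sonority 3).
Coda profile 8-6-3 — falls from the nucleus.

no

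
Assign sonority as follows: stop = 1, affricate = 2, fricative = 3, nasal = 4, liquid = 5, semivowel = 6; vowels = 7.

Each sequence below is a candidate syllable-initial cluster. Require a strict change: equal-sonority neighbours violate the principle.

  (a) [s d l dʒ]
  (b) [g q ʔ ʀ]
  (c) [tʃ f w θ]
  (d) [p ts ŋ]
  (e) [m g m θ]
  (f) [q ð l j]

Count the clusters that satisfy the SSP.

(a) sonority 3-1-5-2: ill-formed.
(b) sonority 1-1-1-5: ill-formed.
(c) sonority 2-3-6-3: ill-formed.
(d) sonority 1-2-4: well-formed.
(e) sonority 4-1-4-3: ill-formed.
(f) sonority 1-3-5-6: well-formed.

2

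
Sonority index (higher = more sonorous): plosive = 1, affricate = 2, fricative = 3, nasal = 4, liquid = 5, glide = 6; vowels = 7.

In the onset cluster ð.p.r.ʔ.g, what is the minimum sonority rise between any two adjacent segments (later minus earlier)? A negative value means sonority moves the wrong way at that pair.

/ð/ is a fricative (sonority 3).
/p/ is a plosive (sonority 1).
/r/ is a liquid (sonority 5).
/ʔ/ is a plosive (sonority 1).
/g/ is a plosive (sonority 1).
/ð/→/p/: change -2.
/p/→/r/: change +4.
/r/→/ʔ/: change -4.
/ʔ/→/g/: change +0.
Minimum = -4.

-4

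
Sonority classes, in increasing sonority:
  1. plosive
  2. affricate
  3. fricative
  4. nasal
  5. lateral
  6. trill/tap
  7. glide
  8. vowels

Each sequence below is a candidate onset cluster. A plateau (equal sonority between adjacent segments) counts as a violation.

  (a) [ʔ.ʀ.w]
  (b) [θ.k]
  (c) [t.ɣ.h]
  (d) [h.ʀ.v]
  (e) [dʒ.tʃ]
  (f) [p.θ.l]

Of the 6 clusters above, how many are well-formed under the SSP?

2

(a) [ʔ.ʀ.w]: profile 1-6-7 — obeys.
(b) [θ.k]: profile 3-1 — violates.
(c) [t.ɣ.h]: profile 1-3-3 — violates.
(d) [h.ʀ.v]: profile 3-6-3 — violates.
(e) [dʒ.tʃ]: profile 2-2 — violates.
(f) [p.θ.l]: profile 1-3-5 — obeys.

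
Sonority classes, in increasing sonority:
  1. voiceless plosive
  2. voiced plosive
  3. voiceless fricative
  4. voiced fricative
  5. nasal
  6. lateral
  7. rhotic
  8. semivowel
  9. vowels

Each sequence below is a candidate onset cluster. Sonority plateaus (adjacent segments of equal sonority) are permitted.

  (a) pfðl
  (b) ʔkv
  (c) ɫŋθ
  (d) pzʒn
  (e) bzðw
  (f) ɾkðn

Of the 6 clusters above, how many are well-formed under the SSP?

(a) sonority 1-3-4-6: well-formed.
(b) sonority 1-1-4: well-formed.
(c) sonority 6-5-3: ill-formed.
(d) sonority 1-4-4-5: well-formed.
(e) sonority 2-4-4-8: well-formed.
(f) sonority 7-1-4-5: ill-formed.

4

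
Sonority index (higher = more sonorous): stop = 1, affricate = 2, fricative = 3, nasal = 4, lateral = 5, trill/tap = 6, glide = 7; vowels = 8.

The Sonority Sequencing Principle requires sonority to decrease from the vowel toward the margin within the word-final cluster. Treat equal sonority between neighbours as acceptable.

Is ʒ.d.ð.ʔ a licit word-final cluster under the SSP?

/ʒ/ — fricative, sonority 3.
/d/ — stop, sonority 1.
/ð/ — fricative, sonority 3.
/ʔ/ — stop, sonority 1.
The profile is 3-1-3-1. Between /d/ (1) and /ð/ (3) sonority does not fall, so the cluster violates the SSP.

no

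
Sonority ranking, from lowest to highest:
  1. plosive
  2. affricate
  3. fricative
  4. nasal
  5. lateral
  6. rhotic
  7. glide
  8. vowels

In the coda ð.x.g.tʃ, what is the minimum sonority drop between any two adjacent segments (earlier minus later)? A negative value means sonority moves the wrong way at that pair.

-1

/ð/: fricative = 3.
/x/: fricative = 3.
/g/: plosive = 1.
/tʃ/: affricate = 2.
/ð/→/x/: change +0.
/x/→/g/: change +2.
/g/→/tʃ/: change -1.
Minimum = -1.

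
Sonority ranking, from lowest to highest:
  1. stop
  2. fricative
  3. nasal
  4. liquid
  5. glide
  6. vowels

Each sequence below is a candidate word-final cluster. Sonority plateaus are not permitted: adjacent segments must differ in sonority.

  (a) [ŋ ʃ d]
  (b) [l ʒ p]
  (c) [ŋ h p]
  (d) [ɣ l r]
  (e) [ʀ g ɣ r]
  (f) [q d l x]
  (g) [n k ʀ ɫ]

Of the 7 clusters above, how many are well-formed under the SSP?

3

(a) 3-2-1 → obeys
(b) 4-2-1 → obeys
(c) 3-2-1 → obeys
(d) 2-4-4 → violates
(e) 4-1-2-4 → violates
(f) 1-1-4-2 → violates
(g) 3-1-4-4 → violates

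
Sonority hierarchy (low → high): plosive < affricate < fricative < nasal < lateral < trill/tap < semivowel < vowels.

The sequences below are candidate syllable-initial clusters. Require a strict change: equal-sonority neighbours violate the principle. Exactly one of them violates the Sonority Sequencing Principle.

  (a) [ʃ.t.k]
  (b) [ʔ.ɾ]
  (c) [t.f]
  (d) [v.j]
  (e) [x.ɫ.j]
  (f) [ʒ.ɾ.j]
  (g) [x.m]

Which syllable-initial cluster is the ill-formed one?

(a) [ʃ.t.k]: profile 3-1-1 — violates.
(b) [ʔ.ɾ]: profile 1-6 — obeys.
(c) [t.f]: profile 1-3 — obeys.
(d) [v.j]: profile 3-7 — obeys.
(e) [x.ɫ.j]: profile 3-5-7 — obeys.
(f) [ʒ.ɾ.j]: profile 3-6-7 — obeys.
(g) [x.m]: profile 3-4 — obeys.

a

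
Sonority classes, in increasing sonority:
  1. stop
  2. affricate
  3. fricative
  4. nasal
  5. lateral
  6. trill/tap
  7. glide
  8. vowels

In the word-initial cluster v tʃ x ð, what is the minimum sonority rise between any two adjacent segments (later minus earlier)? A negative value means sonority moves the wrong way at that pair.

/v/: fricative = 3.
/tʃ/: affricate = 2.
/x/: fricative = 3.
/ð/: fricative = 3.
/v/→/tʃ/: change -1.
/tʃ/→/x/: change +1.
/x/→/ð/: change +0.
Minimum = -1.

-1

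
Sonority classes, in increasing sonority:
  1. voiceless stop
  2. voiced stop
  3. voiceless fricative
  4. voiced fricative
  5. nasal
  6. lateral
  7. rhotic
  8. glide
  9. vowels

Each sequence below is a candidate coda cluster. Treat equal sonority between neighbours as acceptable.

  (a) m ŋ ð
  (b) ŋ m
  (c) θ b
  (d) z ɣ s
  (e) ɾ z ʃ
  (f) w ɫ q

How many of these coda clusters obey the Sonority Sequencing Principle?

6

(a) 5-5-4 → obeys
(b) 5-5 → obeys
(c) 3-2 → obeys
(d) 4-4-3 → obeys
(e) 7-4-3 → obeys
(f) 8-6-1 → obeys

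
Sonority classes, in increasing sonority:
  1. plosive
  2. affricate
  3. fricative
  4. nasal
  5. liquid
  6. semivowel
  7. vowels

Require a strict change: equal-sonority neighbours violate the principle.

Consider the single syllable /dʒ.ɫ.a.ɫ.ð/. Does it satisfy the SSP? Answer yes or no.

yes

Onset: /dʒ/ is an affricate (sonority 2), /ɫ/ is a liquid (sonority 5); then the nucleus /a/ (sonority 7).
Onset profile 2-5-7 — rises to the nucleus.
Coda: /ɫ/ is a liquid (sonority 5), /ð/ is a fricative (sonority 3).
Coda profile 7-5-3 — falls from the nucleus.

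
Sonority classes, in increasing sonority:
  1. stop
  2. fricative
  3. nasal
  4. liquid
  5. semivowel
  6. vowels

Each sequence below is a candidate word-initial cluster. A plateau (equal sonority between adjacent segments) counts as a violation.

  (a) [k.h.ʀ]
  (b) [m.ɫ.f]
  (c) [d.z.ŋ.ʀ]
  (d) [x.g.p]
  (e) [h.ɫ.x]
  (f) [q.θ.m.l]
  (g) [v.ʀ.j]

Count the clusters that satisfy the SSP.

4

(a) [k.h.ʀ]: profile 1-2-4 — obeys.
(b) [m.ɫ.f]: profile 3-4-2 — violates.
(c) [d.z.ŋ.ʀ]: profile 1-2-3-4 — obeys.
(d) [x.g.p]: profile 2-1-1 — violates.
(e) [h.ɫ.x]: profile 2-4-2 — violates.
(f) [q.θ.m.l]: profile 1-2-3-4 — obeys.
(g) [v.ʀ.j]: profile 2-4-5 — obeys.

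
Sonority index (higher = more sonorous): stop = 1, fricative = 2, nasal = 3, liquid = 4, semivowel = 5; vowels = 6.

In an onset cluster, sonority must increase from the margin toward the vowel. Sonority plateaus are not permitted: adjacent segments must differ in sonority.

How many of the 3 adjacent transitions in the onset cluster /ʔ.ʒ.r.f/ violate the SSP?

1

/ʔ/: stop = 1.
/ʒ/: fricative = 2.
/r/: liquid = 4.
/f/: fricative = 2.
/ʔ/→/ʒ/: 1→2 (rises) — ok.
/ʒ/→/r/: 2→4 (rises) — ok.
/r/→/f/: 4→2 (does not rise) — violation.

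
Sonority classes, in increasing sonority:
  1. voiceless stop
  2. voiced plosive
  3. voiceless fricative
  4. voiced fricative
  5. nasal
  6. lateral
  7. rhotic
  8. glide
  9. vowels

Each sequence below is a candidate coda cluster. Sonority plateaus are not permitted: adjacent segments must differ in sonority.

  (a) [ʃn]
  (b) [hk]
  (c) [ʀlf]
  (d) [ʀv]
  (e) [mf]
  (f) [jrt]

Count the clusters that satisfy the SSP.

5

(a) 3-5 → violates
(b) 3-1 → obeys
(c) 7-6-3 → obeys
(d) 7-4 → obeys
(e) 5-3 → obeys
(f) 8-7-1 → obeys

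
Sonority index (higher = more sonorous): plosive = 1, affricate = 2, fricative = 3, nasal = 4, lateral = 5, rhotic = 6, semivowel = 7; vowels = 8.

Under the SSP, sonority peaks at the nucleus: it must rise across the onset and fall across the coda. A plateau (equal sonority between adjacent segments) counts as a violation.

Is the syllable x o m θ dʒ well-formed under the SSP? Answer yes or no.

yes

Onset: /x/ is a fricative (sonority 3); then the nucleus /o/ (sonority 8).
Onset profile 3-8 — rises to the nucleus.
Coda: /m/ is a nasal (sonority 4), /θ/ is a fricative (sonority 3), /dʒ/ is an affricate (sonority 2).
Coda profile 8-4-3-2 — falls from the nucleus.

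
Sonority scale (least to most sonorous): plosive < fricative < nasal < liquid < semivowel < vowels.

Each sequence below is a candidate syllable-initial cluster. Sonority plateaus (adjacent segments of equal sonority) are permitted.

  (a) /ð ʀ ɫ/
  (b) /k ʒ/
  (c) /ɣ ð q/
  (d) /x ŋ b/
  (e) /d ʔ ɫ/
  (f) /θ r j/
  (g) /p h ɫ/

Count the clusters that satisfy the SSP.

5

(a) 2-4-4 → obeys
(b) 1-2 → obeys
(c) 2-2-1 → violates
(d) 2-3-1 → violates
(e) 1-1-4 → obeys
(f) 2-4-5 → obeys
(g) 1-2-4 → obeys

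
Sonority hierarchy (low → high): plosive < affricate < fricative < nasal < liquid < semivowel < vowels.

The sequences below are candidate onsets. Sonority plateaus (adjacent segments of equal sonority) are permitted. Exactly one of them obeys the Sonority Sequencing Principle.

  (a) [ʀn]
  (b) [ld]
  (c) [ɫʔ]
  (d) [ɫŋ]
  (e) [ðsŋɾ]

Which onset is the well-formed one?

(a) sonority 5-4: ill-formed.
(b) sonority 5-1: ill-formed.
(c) sonority 5-1: ill-formed.
(d) sonority 5-4: ill-formed.
(e) sonority 3-3-4-5: well-formed.

e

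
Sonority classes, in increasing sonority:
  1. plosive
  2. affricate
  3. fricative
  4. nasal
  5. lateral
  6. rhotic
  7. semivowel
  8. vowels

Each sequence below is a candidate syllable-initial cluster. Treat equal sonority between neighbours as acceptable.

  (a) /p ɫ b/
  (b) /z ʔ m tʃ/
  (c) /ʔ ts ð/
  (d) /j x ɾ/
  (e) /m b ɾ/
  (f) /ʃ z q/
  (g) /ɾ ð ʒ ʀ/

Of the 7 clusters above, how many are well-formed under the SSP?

1

(a) sonority 1-5-1: ill-formed.
(b) sonority 3-1-4-2: ill-formed.
(c) sonority 1-2-3: well-formed.
(d) sonority 7-3-6: ill-formed.
(e) sonority 4-1-6: ill-formed.
(f) sonority 3-3-1: ill-formed.
(g) sonority 6-3-3-6: ill-formed.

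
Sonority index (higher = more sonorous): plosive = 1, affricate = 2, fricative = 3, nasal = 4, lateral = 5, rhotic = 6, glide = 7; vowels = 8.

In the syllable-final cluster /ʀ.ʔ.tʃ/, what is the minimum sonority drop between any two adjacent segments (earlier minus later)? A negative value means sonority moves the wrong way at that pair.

/ʀ/ is a rhotic (sonority 6).
/ʔ/ is a plosive (sonority 1).
/tʃ/ is an affricate (sonority 2).
/ʀ/→/ʔ/: change +5.
/ʔ/→/tʃ/: change -1.
Minimum = -1.

-1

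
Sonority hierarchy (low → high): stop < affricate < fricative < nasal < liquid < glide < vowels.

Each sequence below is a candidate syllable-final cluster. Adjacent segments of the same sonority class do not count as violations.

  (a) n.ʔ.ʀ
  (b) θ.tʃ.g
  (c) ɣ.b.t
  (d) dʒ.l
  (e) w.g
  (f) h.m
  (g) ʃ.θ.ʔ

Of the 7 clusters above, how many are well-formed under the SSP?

(a) n.ʔ.ʀ: profile 4-1-5 — violates.
(b) θ.tʃ.g: profile 3-2-1 — obeys.
(c) ɣ.b.t: profile 3-1-1 — obeys.
(d) dʒ.l: profile 2-5 — violates.
(e) w.g: profile 6-1 — obeys.
(f) h.m: profile 3-4 — violates.
(g) ʃ.θ.ʔ: profile 3-3-1 — obeys.

4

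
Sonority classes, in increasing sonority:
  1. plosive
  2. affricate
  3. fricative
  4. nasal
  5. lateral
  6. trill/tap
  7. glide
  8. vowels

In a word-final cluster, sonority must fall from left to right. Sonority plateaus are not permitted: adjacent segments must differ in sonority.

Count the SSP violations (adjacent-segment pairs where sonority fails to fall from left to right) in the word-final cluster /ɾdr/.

1

/ɾ/ is a trill/tap (sonority 6).
/d/ is a plosive (sonority 1).
/r/ is a trill/tap (sonority 6).
/ɾ/→/d/: 6→1 (falls) — ok.
/d/→/r/: 1→6 (does not fall) — violation.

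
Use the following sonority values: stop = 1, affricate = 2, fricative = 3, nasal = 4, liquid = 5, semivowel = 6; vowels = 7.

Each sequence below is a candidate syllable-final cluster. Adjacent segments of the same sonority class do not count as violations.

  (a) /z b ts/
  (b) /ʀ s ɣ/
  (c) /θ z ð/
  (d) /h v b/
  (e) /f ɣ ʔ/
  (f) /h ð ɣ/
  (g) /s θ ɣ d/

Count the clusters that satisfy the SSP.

6

(a) sonority 3-1-2: ill-formed.
(b) sonority 5-3-3: well-formed.
(c) sonority 3-3-3: well-formed.
(d) sonority 3-3-1: well-formed.
(e) sonority 3-3-1: well-formed.
(f) sonority 3-3-3: well-formed.
(g) sonority 3-3-3-1: well-formed.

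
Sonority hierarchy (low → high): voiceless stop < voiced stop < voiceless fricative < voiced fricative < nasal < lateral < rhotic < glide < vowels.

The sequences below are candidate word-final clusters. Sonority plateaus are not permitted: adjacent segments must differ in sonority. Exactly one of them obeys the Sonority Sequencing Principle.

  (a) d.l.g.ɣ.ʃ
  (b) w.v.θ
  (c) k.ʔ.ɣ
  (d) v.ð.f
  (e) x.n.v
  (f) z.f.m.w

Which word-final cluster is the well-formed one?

(a) 2-6-2-4-3 → violates
(b) 8-4-3 → obeys
(c) 1-1-4 → violates
(d) 4-4-3 → violates
(e) 3-5-4 → violates
(f) 4-3-5-8 → violates

b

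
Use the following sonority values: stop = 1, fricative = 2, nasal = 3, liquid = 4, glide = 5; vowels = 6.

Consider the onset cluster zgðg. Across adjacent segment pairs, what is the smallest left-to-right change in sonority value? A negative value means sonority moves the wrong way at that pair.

/z/ is a fricative (sonority 2).
/g/ is a stop (sonority 1).
/ð/ is a fricative (sonority 2).
/g/ is a stop (sonority 1).
/z/→/g/: change -1.
/g/→/ð/: change +1.
/ð/→/g/: change -1.
Minimum = -1.

-1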